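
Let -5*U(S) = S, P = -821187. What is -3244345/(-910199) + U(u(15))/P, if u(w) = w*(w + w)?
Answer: 296032872825/83049287357 ≈ 3.5645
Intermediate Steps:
u(w) = 2*w² (u(w) = w*(2*w) = 2*w²)
U(S) = -S/5
-3244345/(-910199) + U(u(15))/P = -3244345/(-910199) - 2*15²/5/(-821187) = -3244345*(-1/910199) - 2*225/5*(-1/821187) = 3244345/910199 - ⅕*450*(-1/821187) = 3244345/910199 - 90*(-1/821187) = 3244345/910199 + 10/91243 = 296032872825/83049287357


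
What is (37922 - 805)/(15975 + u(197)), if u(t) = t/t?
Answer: 37117/15976 ≈ 2.3233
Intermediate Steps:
u(t) = 1
(37922 - 805)/(15975 + u(197)) = (37922 - 805)/(15975 + 1) = 37117/15976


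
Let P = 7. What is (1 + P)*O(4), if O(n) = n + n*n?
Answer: 160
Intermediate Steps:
O(n) = n + n²
(1 + P)*O(4) = (1 + 7)*(4*(1 + 4)) = 8*(4*5) = 8*20 = 160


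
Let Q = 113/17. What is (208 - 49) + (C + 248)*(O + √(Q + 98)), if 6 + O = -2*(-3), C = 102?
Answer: 159 + 350*√30243/17 ≈ 3739.4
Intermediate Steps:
Q = 113/17 (Q = 113*(1/17) = 113/17 ≈ 6.6471)
O = 0 (O = -6 - 2*(-3) = -6 + 6 = 0)
(208 - 49) + (C + 248)*(O + √(Q + 98)) = (208 - 49) + (102 + 248)*(0 + √(113/17 + 98)) = 159 + 350*(0 + √(1779/17)) = 159 + 350*(0 + √30243/17) = 159 + 350*(√30243/17) = 159 + 350*√30243/17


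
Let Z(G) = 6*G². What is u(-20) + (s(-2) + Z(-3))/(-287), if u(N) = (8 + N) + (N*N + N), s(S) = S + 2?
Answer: 105562/287 ≈ 367.81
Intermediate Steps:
s(S) = 2 + S
u(N) = 8 + N² + 2*N (u(N) = (8 + N) + (N² + N) = (8 + N) + (N + N²) = 8 + N² + 2*N)
u(-20) + (s(-2) + Z(-3))/(-287) = (8 + (-20)² + 2*(-20)) + ((2 - 2) + 6*(-3)²)/(-287) = (8 + 400 - 40) - (0 + 6*9)/287 = 368 - (0 + 54)/287 = 368 - 1/287*54 = 368 - 54/287 = 105562/287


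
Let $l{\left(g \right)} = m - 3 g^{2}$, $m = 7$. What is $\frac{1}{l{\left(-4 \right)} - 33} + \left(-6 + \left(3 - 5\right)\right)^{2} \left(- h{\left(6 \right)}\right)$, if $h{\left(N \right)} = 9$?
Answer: $- \frac{42625}{74} \approx -576.01$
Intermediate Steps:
$l{\left(g \right)} = 7 - 3 g^{2}$
$\frac{1}{l{\left(-4 \right)} - 33} + \left(-6 + \left(3 - 5\right)\right)^{2} \left(- h{\left(6 \right)}\right) = \frac{1}{\left(7 - 3 \left(-4\right)^{2}\right) - 33} + \left(-6 + \left(3 - 5\right)\right)^{2} \left(\left(-1\right) 9\right) = \frac{1}{\left(7 - 48\right) - 33} + \left(-6 - 2\right)^{2} \left(-9\right) = \frac{1}{\left(7 - 48\right) - 33} + \left(-8\right)^{2} \left(-9\right) = \frac{1}{-41 - 33} + 64 \left(-9\right) = \frac{1}{-74} - 576 = - \frac{1}{74} - 576 = - \frac{42625}{74}$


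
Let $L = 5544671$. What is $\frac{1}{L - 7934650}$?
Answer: $- \frac{1}{2389979} \approx -4.1841 \cdot 10^{-7}$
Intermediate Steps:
$\frac{1}{L - 7934650} = \frac{1}{5544671 - 7934650} = \frac{1}{-2389979} = - \frac{1}{2389979}$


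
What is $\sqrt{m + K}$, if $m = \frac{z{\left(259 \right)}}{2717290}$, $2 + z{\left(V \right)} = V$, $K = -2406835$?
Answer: $\frac{i \sqrt{17771263215034579970}}{2717290} \approx 1551.4 i$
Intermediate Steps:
$z{\left(V \right)} = -2 + V$
$m = \frac{257}{2717290}$ ($m = \frac{-2 + 259}{2717290} = 257 \cdot \frac{1}{2717290} = \frac{257}{2717290} \approx 9.458 \cdot 10^{-5}$)
$\sqrt{m + K} = \sqrt{\frac{257}{2717290} - 2406835} = \sqrt{- \frac{6540068676893}{2717290}} = \frac{i \sqrt{17771263215034579970}}{2717290}$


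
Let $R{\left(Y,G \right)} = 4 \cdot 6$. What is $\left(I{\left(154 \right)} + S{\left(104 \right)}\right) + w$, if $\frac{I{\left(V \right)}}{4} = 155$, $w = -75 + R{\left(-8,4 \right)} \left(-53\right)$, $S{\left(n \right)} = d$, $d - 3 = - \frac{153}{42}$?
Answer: $- \frac{10187}{14} \approx -727.64$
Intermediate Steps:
$R{\left(Y,G \right)} = 24$
$d = - \frac{9}{14}$ ($d = 3 - \frac{153}{42} = 3 - \frac{51}{14} = - \frac{9}{14} \approx -0.64286$)
$S{\left(n \right)} = - \frac{9}{14}$
$w = -1347$ ($w = -75 + 24 \left(-53\right) = -75 - 1272 = -1347$)
$I{\left(V \right)} = 620$ ($I{\left(V \right)} = 4 \cdot 155 = 620$)
$\left(I{\left(154 \right)} + S{\left(104 \right)}\right) + w = \left(620 - \frac{9}{14}\right) - 1347 = \frac{8671}{14} - 1347 = - \frac{10187}{14}$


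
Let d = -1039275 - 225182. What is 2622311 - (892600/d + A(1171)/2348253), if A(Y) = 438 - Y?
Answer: 7786338220549202912/2969264943621 ≈ 2.6223e+6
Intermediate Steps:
d = -1264457
2622311 - (892600/d + A(1171)/2348253) = 2622311 - (892600/(-1264457) + (438 - 1*1171)/2348253) = 2622311 - (892600*(-1/1264457) + (438 - 1171)*(1/2348253)) = 2622311 - (-892600/1264457 - 733*1/2348253) = 2622311 - (-892600/1264457 - 733/2348253) = 2622311 - 1*(-2096977474781/2969264943621) = 2622311 + 2096977474781/2969264943621 = 7786338220549202912/2969264943621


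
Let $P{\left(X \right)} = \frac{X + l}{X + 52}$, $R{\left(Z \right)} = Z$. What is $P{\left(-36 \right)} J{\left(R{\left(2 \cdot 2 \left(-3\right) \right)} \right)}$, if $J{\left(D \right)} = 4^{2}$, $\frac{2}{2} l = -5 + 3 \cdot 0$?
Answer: $-41$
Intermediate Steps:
$l = -5$ ($l = -5 + 3 \cdot 0 = -5 + 0 = -5$)
$J{\left(D \right)} = 16$
$P{\left(X \right)} = \frac{-5 + X}{52 + X}$ ($P{\left(X \right)} = \frac{X - 5}{X + 52} = \frac{-5 + X}{52 + X}$)
$P{\left(-36 \right)} J{\left(R{\left(2 \cdot 2 \left(-3\right) \right)} \right)} = \frac{-5 - 36}{52 - 36} \cdot 16 = \frac{1}{16} \left(-41\right) 16 = \left(- \frac{41}{16}\right) 16 = -41$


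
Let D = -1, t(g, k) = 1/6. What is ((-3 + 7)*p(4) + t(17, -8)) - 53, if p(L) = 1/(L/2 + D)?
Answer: -293/6 ≈ -48.833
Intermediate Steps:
t(g, k) = 1/6
p(L) = 1/(-1 + L/2) (p(L) = 1/(L/2 - 1) = 1/(-1 + L/2))
((-3 + 7)*p(4) + t(17, -8)) - 53 = ((-3 + 7)*(2/(-2 + 4)) + 1/6) - 53 = (4*(2/2) + 1/6) - 53 = (4*(2*(1/2)) + 1/6) - 53 = (4*1 + 1/6) - 53 = (4 + 1/6) - 53 = 25/6 - 53 = -293/6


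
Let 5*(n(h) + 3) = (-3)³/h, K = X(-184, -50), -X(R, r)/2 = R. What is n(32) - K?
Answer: -59387/160 ≈ -371.17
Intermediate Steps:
X(R, r) = -2*R
K = 368 (K = -2*(-184) = 368)
n(h) = -3 - 27/(5*h) (n(h) = -3 + ((-3)³/h)/5 = -3 + (-27/h)/5 = -3 - 27/(5*h))
n(32) - K = (-3 - 27/5/32) - 1*368 = (-3 - 27/5*1/32) - 368 = (-3 - 27/160) - 368 = -507/160 - 368 = -59387/160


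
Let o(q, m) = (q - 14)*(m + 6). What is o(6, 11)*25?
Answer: -3400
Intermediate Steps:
o(q, m) = (-14 + q)*(6 + m)
o(6, 11)*25 = (-84 - 14*11 + 6*6 + 11*6)*25 = (-84 - 154 + 36 + 66)*25 = -136*25 = -3400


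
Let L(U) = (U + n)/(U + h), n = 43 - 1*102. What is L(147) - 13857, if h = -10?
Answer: -1898321/137 ≈ -13856.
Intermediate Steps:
n = -59 (n = 43 - 102 = -59)
L(U) = (-59 + U)/(-10 + U) (L(U) = (U - 59)/(U - 10) = (-59 + U)/(-10 + U))
L(147) - 13857 = (-59 + 147)/(-10 + 147) - 13857 = 88/137 - 13857 = -1898321/137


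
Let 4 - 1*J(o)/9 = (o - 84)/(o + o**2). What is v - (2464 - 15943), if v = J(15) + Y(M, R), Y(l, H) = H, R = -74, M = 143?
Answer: 1075487/80 ≈ 13444.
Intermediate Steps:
J(o) = 36 - 9*(-84 + o)/(o + o**2) (J(o) = 36 - 9*(o - 84)/(o + o**2) = 36 - 9*(-84 + o)/(o + o**2))
v = -2833/80 (v = 9*(84 + 3*15 + 4*15**2)/(15*(1 + 15)) - 74 = 9*(1/15)*(84 + 45 + 4*225)/16 - 74 = 9*(1/15)*(1/16)*(84 + 45 + 900) - 74 = 9*(1/15)*(1/16)*1029 - 74 = 3087/80 - 74 = -2833/80 ≈ -35.412)
v - (2464 - 15943) = -2833/80 - (2464 - 15943) = -2833/80 - 1*(-13479) = -2833/80 + 13479 = 1075487/80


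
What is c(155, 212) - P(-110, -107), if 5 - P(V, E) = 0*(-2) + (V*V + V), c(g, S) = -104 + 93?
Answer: 11974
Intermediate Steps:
c(g, S) = -11
P(V, E) = 5 - V - V² (P(V, E) = 5 - (0*(-2) + (V*V + V)) = 5 - (0 + (V² + V)) = 5 - (0 + (V + V²)) = 5 - (V + V²) = 5 + (-V - V²) = 5 - V - V²)
c(155, 212) - P(-110, -107) = -11 - (5 - 1*(-110) - 1*(-110)²) = -11 - (5 + 110 - 1*12100) = -11 - (5 + 110 - 12100) = -11 - 1*(-11985) = -11 + 11985 = 11974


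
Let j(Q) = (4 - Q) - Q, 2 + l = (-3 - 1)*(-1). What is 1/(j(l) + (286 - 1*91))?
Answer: 1/195 ≈ 0.0051282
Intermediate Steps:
l = 2 (l = -2 + (-3 - 1)*(-1) = -2 - 4*(-1) = -2 + 4 = 2)
j(Q) = 4 - 2*Q
1/(j(l) + (286 - 1*91)) = 1/((4 - 2*2) + (286 - 1*91)) = 1/((4 - 4) + (286 - 91)) = 1/(0 + 195) = 1/195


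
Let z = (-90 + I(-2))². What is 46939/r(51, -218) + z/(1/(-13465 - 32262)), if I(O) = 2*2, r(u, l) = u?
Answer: -17247994553/51 ≈ -3.3820e+8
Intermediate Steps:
I(O) = 4
z = 7396 (z = (-90 + 4)² = (-86)² = 7396)
46939/r(51, -218) + z/(1/(-13465 - 32262)) = 46939/51 + 7396/(1/(-13465 - 32262)) = 46939*(1/51) + 7396/(1/(-45727)) = 46939/51 + 7396/(-1/45727) = 46939/51 + 7396*(-45727) = 46939/51 - 338196892 = -17247994553/51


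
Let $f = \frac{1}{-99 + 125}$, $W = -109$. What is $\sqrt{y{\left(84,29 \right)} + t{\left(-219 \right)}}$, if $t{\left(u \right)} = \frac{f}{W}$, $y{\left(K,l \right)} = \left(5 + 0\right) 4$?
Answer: $\frac{\sqrt{160628286}}{2834} \approx 4.4721$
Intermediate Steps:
$y{\left(K,l \right)} = 20$ ($y{\left(K,l \right)} = 5 \cdot 4 = 20$)
$f = \frac{1}{26} \approx 0.038462$
$t{\left(u \right)} = - \frac{1}{2834}$ ($t{\left(u \right)} = \frac{1}{26 \left(-109\right)} = \frac{1}{26} \left(- \frac{1}{109}\right) = - \frac{1}{2834}$)
$\sqrt{y{\left(84,29 \right)} + t{\left(-219 \right)}} = \sqrt{20 - \frac{1}{2834}} = \sqrt{\frac{56679}{2834}} = \frac{\sqrt{160628286}}{2834}$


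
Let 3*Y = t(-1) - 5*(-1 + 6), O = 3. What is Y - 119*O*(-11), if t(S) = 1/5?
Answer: 58781/15 ≈ 3918.7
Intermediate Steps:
t(S) = ⅕
Y = -124/15 (Y = (⅕ - 5*(-1 + 6))/3 = (⅕ - 5*5)/3 = (⅕ - 25)/3 = (⅓)*(-124/5) = -124/15 ≈ -8.2667)
Y - 119*O*(-11) = -124/15 - 357*(-11) = -124/15 - 119*(-33) = -124/15 + 3927 = 58781/15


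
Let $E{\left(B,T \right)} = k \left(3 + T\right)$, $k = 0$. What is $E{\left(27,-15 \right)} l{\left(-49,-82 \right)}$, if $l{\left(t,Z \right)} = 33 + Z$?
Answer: $0$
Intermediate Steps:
$E{\left(B,T \right)} = 0$ ($E{\left(B,T \right)} = 0 \left(3 + T\right) = 0$)
$E{\left(27,-15 \right)} l{\left(-49,-82 \right)} = 0 \left(33 - 82\right) = 0 \left(-49\right) = 0$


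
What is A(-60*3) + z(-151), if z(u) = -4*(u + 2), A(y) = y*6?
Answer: -484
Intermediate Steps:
A(y) = 6*y
z(u) = -8 - 4*u (z(u) = -4*(2 + u) = -8 - 4*u)
A(-60*3) + z(-151) = 6*(-60*3) + (-8 - 4*(-151)) = 6*(-180) + (-8 + 604) = -1080 + 596 = -484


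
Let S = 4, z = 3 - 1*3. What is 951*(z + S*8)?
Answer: 30432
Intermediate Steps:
z = 0 (z = 3 - 3 = 0)
951*(z + S*8) = 951*(0 + 4*8) = 951*(0 + 32) = 951*32 = 30432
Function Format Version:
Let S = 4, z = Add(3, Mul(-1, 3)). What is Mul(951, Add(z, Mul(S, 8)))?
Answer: 30432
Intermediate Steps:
z = 0 (z = Add(3, -3) = 0)
Mul(951, Add(z, Mul(S, 8))) = Mul(951, Add(0, Mul(4, 8))) = Mul(951, Add(0, 32)) = Mul(951, 32) = 30432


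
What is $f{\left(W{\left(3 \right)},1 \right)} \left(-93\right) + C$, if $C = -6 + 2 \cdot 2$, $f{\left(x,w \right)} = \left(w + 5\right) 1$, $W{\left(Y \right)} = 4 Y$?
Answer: $-560$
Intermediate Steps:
$f{\left(x,w \right)} = 5 + w$ ($f{\left(x,w \right)} = \left(5 + w\right) 1 = 5 + w$)
$C = -2$ ($C = -6 + 4 = -2$)
$f{\left(W{\left(3 \right)},1 \right)} \left(-93\right) + C = \left(5 + 1\right) \left(-93\right) - 2 = 6 \left(-93\right) - 2 = -558 - 2 = -560$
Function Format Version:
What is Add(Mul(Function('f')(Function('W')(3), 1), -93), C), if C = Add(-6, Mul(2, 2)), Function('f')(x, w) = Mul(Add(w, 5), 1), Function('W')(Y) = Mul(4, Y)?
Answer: -560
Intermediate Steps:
Function('f')(x, w) = Add(5, w) (Function('f')(x, w) = Mul(Add(5, w), 1) = Add(5, w))
C = -2 (C = Add(-6, 4) = -2)
Add(Mul(Function('f')(Function('W')(3), 1), -93), C) = Add(Mul(Add(5, 1), -93), -2) = Add(Mul(6, -93), -2) = Add(-558, -2) = -560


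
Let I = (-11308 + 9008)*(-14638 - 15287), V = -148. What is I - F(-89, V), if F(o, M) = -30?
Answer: 68827530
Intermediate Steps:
I = 68827500 (I = -2300*(-29925) = 68827500)
I - F(-89, V) = 68827500 - 1*(-30) = 68827500 + 30 = 68827530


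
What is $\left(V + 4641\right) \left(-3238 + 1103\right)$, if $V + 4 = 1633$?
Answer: $-13386450$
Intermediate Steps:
$V = 1629$ ($V = -4 + 1633 = 1629$)
$\left(V + 4641\right) \left(-3238 + 1103\right) = \left(1629 + 4641\right) \left(-3238 + 1103\right) = 6270 \left(-2135\right) = -13386450$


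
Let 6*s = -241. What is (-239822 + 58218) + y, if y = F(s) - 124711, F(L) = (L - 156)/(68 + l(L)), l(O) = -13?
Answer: -9189557/30 ≈ -3.0632e+5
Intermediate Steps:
s = -241/6 (s = (⅙)*(-241) = -241/6 ≈ -40.167)
F(L) = -156/55 + L/55 (F(L) = (L - 156)/(68 - 13) = (-156 + L)/55 = (-156 + L)*(1/55) = -156/55 + L/55)
y = -3741437/30 (y = (-156/55 + (1/55)*(-241/6)) - 124711 = (-156/55 - 241/330) - 124711 = -107/30 - 124711 = -3741437/30 ≈ -1.2471e+5)
(-239822 + 58218) + y = (-239822 + 58218) - 3741437/30 = -181604 - 3741437/30 = -9189557/30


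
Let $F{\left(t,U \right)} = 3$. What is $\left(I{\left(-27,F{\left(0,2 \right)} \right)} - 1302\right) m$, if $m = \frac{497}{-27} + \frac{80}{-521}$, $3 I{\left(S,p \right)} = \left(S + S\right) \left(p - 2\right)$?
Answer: $\frac{114882680}{4689} \approx 24500.0$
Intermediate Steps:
$I{\left(S,p \right)} = \frac{2 S \left(-2 + p\right)}{3}$ ($I{\left(S,p \right)} = \frac{\left(S + S\right) \left(p - 2\right)}{3} = \frac{2 S \left(-2 + p\right)}{3}$)
$m = - \frac{261097}{14067}$ ($m = 497 \left(- \frac{1}{27}\right) + 80 \left(- \frac{1}{521}\right) = - \frac{497}{27} - \frac{80}{521} = - \frac{261097}{14067} \approx -18.561$)
$\left(I{\left(-27,F{\left(0,2 \right)} \right)} - 1302\right) m = \left(\frac{2}{3} \left(-27\right) \left(-2 + 3\right) - 1302\right) \left(- \frac{261097}{14067}\right) = \left(\frac{2}{3} \left(-27\right) 1 - 1302\right) \left(- \frac{261097}{14067}\right) = \left(-18 - 1302\right) \left(- \frac{261097}{14067}\right) = \left(-1320\right) \left(- \frac{261097}{14067}\right) = \frac{114882680}{4689}$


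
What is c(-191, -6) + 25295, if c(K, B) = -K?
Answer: 25486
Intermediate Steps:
c(-191, -6) + 25295 = -1*(-191) + 25295 = 191 + 25295 = 25486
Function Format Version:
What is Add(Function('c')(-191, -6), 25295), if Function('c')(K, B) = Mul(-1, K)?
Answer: 25486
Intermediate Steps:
Add(Function('c')(-191, -6), 25295) = Add(Mul(-1, -191), 25295) = Add(191, 25295) = 25486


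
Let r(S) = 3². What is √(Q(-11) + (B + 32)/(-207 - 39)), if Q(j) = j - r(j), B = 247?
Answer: I*√142106/82 ≈ 4.5972*I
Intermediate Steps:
r(S) = 9
Q(j) = -9 + j (Q(j) = j - 1*9 = j - 9 = -9 + j)
√(Q(-11) + (B + 32)/(-207 - 39)) = √((-9 - 11) + (247 + 32)/(-207 - 39)) = √(-20 + 279/(-246)) = √(-20 + 279*(-1/246)) = √(-20 - 93/82) = √(-1733/82) = I*√142106/82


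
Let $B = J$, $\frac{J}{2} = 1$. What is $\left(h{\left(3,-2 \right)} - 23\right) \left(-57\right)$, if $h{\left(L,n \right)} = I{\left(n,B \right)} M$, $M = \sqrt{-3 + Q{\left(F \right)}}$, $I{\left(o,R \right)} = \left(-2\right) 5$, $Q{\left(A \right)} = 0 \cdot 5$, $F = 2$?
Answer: $1311 + 570 i \sqrt{3} \approx 1311.0 + 987.27 i$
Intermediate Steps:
$J = 2$ ($J = 2 \cdot 1 = 2$)
$B = 2$
$Q{\left(A \right)} = 0$
$I{\left(o,R \right)} = -10$
$M = i \sqrt{3}$ ($M = \sqrt{-3 + 0} = \sqrt{-3} = i \sqrt{3} \approx 1.732 i$)
$h{\left(L,n \right)} = - 10 i \sqrt{3}$
$\left(h{\left(3,-2 \right)} - 23\right) \left(-57\right) = \left(- 10 i \sqrt{3} - 23\right) \left(-57\right) = \left(-23 - 10 i \sqrt{3}\right) \left(-57\right) = 1311 + 570 i \sqrt{3}$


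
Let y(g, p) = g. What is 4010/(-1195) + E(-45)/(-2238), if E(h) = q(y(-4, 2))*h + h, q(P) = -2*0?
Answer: -594707/178294 ≈ -3.3355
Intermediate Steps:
q(P) = 0
E(h) = h (E(h) = 0*h + h = 0 + h = h)
4010/(-1195) + E(-45)/(-2238) = 4010/(-1195) - 45/(-2238) = 4010*(-1/1195) - 45*(-1/2238) = -802/239 + 15/746 = -594707/178294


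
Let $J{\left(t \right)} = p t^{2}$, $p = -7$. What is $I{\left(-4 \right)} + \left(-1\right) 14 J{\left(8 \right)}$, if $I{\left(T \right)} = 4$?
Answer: $6276$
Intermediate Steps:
$J{\left(t \right)} = - 7 t^{2}$
$I{\left(-4 \right)} + \left(-1\right) 14 J{\left(8 \right)} = 4 + \left(-1\right) 14 \left(- 7 \cdot 8^{2}\right) = 4 - 14 \left(\left(-7\right) 64\right) = 4 - -6272 = 4 + 6272 = 6276$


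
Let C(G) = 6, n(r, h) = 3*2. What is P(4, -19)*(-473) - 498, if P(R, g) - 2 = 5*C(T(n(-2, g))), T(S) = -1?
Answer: -15634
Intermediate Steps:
n(r, h) = 6
P(R, g) = 32 (P(R, g) = 2 + 5*6 = 2 + 30 = 32)
P(4, -19)*(-473) - 498 = 32*(-473) - 498 = -15136 - 498 = -15634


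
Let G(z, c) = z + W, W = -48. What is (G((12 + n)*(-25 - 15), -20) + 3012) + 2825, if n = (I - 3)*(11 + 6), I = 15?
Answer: -2851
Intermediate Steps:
n = 204 (n = (15 - 3)*(11 + 6) = 12*17 = 204)
G(z, c) = -48 + z (G(z, c) = z - 48 = -48 + z)
(G((12 + n)*(-25 - 15), -20) + 3012) + 2825 = ((-48 + (12 + 204)*(-25 - 15)) + 3012) + 2825 = ((-48 + 216*(-40)) + 3012) + 2825 = ((-48 - 8640) + 3012) + 2825 = (-8688 + 3012) + 2825 = -5676 + 2825 = -2851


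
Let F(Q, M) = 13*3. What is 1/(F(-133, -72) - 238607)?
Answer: -1/238568 ≈ -4.1917e-6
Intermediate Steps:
F(Q, M) = 39
1/(F(-133, -72) - 238607) = 1/(39 - 238607) = 1/(-238568) = -1/238568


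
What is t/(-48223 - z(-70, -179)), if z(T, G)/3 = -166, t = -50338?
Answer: 50338/47725 ≈ 1.0548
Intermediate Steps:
z(T, G) = -498 (z(T, G) = 3*(-166) = -498)
t/(-48223 - z(-70, -179)) = -50338/(-48223 - 1*(-498)) = -50338/(-48223 + 498) = -50338/(-47725) = -50338*(-1/47725) = 50338/47725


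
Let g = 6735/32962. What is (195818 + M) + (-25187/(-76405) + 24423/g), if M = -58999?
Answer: 1758852381884/6861169 ≈ 2.5635e+5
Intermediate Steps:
g = 6735/32962 (g = 6735*(1/32962) = 6735/32962 ≈ 0.20433)
(195818 + M) + (-25187/(-76405) + 24423/g) = (195818 - 58999) + (-25187/(-76405) + 24423/(6735/32962)) = 136819 + (-25187*(-1/76405) + 24423*(32962/6735)) = 136819 + (25187/76405 + 268343642/2245) = 136819 + 820114100473/6861169 = 1758852381884/6861169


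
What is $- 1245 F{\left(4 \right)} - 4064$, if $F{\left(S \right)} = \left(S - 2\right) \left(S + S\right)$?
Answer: $-23984$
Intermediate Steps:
$F{\left(S \right)} = 2 S \left(-2 + S\right)$ ($F{\left(S \right)} = \left(-2 + S\right) 2 S = 2 S \left(-2 + S\right)$)
$- 1245 F{\left(4 \right)} - 4064 = - 1245 \cdot 2 \cdot 4 \left(-2 + 4\right) - 4064 = - 1245 \cdot 2 \cdot 4 \cdot 2 - 4064 = \left(-1245\right) 16 - 4064 = -19920 - 4064 = -23984$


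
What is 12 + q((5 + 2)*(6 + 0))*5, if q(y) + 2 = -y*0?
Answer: 2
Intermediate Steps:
q(y) = -2 (q(y) = -2 - y*0 = -2 + 0 = -2)
12 + q((5 + 2)*(6 + 0))*5 = 12 - 2*5 = 12 - 10 = 2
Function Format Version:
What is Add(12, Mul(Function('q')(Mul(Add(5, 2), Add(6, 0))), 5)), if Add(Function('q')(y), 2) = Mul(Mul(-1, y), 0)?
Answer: 2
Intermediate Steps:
Function('q')(y) = -2 (Function('q')(y) = Add(-2, Mul(Mul(-1, y), 0)) = Add(-2, 0) = -2)
Add(12, Mul(Function('q')(Mul(Add(5, 2), Add(6, 0))), 5)) = Add(12, Mul(-2, 5)) = Add(12, -10) = 2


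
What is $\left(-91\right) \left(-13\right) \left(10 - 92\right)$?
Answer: $-97006$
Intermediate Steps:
$\left(-91\right) \left(-13\right) \left(10 - 92\right) = 1183 \left(10 - 92\right) = 1183 \left(-82\right) = -97006$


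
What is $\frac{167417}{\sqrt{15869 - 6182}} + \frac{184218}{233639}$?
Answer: $\frac{184218}{233639} + \frac{167417 \sqrt{9687}}{9687} \approx 1701.8$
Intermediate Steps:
$\frac{167417}{\sqrt{15869 - 6182}} + \frac{184218}{233639} = \frac{167417}{\sqrt{9687}} + 184218 \cdot \frac{1}{233639} = 167417 \frac{\sqrt{9687}}{9687} + \frac{184218}{233639} = \frac{167417 \sqrt{9687}}{9687} + \frac{184218}{233639} = \frac{184218}{233639} + \frac{167417 \sqrt{9687}}{9687}$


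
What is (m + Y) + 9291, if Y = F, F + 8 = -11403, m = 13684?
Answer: 11564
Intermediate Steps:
F = -11411 (F = -8 - 11403 = -11411)
Y = -11411
(m + Y) + 9291 = (13684 - 11411) + 9291 = 2273 + 9291 = 11564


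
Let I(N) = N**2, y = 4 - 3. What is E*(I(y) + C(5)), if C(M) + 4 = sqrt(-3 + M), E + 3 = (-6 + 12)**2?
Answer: -99 + 33*sqrt(2) ≈ -52.331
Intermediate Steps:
E = 33 (E = -3 + (-6 + 12)**2 = -3 + 6**2 = -3 + 36 = 33)
y = 1
C(M) = -4 + sqrt(-3 + M)
E*(I(y) + C(5)) = 33*(1**2 + (-4 + sqrt(-3 + 5))) = 33*(1 + (-4 + sqrt(2))) = 33*(-3 + sqrt(2)) = -99 + 33*sqrt(2)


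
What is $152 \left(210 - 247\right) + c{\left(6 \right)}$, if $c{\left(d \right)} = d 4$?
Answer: $-5600$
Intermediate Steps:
$c{\left(d \right)} = 4 d$
$152 \left(210 - 247\right) + c{\left(6 \right)} = 152 \left(210 - 247\right) + 4 \cdot 6 = 152 \left(210 - 247\right) + 24 = 152 \left(-37\right) + 24 = -5624 + 24 = -5600$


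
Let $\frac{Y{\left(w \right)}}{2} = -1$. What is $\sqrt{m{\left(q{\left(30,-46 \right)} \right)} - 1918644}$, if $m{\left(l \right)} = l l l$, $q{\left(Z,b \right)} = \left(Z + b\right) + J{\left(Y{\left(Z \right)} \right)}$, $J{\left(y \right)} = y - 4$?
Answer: $2 i \sqrt{482323} \approx 1389.0 i$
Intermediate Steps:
$Y{\left(w \right)} = -2$ ($Y{\left(w \right)} = 2 \left(-1\right) = -2$)
$J{\left(y \right)} = -4 + y$
$q{\left(Z,b \right)} = -6 + Z + b$ ($q{\left(Z,b \right)} = \left(Z + b\right) - 6 = -6 + Z + b$)
$m{\left(l \right)} = l^{3}$ ($m{\left(l \right)} = l^{2} l = l^{3}$)
$\sqrt{m{\left(q{\left(30,-46 \right)} \right)} - 1918644} = \sqrt{\left(-6 + 30 - 46\right)^{3} - 1918644} = \sqrt{\left(-22\right)^{3} - 1918644} = \sqrt{-10648 - 1918644} = \sqrt{-1929292} = 2 i \sqrt{482323}$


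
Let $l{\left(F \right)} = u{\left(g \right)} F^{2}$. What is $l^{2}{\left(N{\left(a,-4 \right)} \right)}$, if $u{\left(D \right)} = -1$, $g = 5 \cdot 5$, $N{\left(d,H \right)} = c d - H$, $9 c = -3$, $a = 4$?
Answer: $\frac{4096}{81} \approx 50.568$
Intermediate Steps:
$c = - \frac{1}{3}$ ($c = \frac{1}{9} \left(-3\right) = - \frac{1}{3} \approx -0.33333$)
$N{\left(d,H \right)} = - H - \frac{d}{3}$ ($N{\left(d,H \right)} = - \frac{d}{3} - H = - H - \frac{d}{3}$)
$g = 25$
$l{\left(F \right)} = - F^{2}$
$l^{2}{\left(N{\left(a,-4 \right)} \right)} = \left(- \left(\left(-1\right) \left(-4\right) - \frac{4}{3}\right)^{2}\right)^{2} = \left(- \left(4 - \frac{4}{3}\right)^{2}\right)^{2} = \left(- \left(\frac{8}{3}\right)^{2}\right)^{2} = \left(\left(-1\right) \frac{64}{9}\right)^{2} = \left(- \frac{64}{9}\right)^{2} = \frac{4096}{81}$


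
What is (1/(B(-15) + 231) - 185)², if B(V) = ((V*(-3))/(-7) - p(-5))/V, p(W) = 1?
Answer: 20220220956100/590830249 ≈ 34223.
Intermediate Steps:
B(V) = (-1 + 3*V/7)/V (B(V) = ((V*(-3))/(-7) - 1*1)/V = (-3*V*(-⅐) - 1)/V = (3*V/7 - 1)/V = (-1 + 3*V/7)/V)
(1/(B(-15) + 231) - 185)² = (1/((3/7 - 1/(-15)) + 231) - 185)² = (1/((3/7 - 1*(-1/15)) + 231) - 185)² = (1/((3/7 + 1/15) + 231) - 185)² = (1/(52/105 + 231) - 185)² = (1/(24307/105) - 185)² = (105/24307 - 185)² = (-4496690/24307)² = 20220220956100/590830249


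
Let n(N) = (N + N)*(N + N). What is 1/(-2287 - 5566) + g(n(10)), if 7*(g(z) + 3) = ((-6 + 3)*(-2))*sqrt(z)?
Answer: 777440/54971 ≈ 14.143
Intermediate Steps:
n(N) = 4*N**2 (n(N) = (2*N)*(2*N) = 4*N**2)
g(z) = -3 + 6*sqrt(z)/7 (g(z) = -3 + (((-6 + 3)*(-2))*sqrt(z))/7 = -3 + ((-3*(-2))*sqrt(z))/7 = -3 + (6*sqrt(z))/7 = -3 + 6*sqrt(z)/7)
1/(-2287 - 5566) + g(n(10)) = 1/(-2287 - 5566) + (-3 + 6*sqrt(4*10**2)/7) = 1/(-7853) + (-3 + 6*sqrt(4*100)/7) = -1/7853 + (-3 + 6*sqrt(400)/7) = -1/7853 + (-3 + (6/7)*20) = -1/7853 + (-3 + 120/7) = -1/7853 + 99/7 = 777440/54971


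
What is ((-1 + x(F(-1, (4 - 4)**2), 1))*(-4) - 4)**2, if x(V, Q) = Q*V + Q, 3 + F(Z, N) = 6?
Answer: 256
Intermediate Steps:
F(Z, N) = 3 (F(Z, N) = -3 + 6 = 3)
x(V, Q) = Q + Q*V
((-1 + x(F(-1, (4 - 4)**2), 1))*(-4) - 4)**2 = ((-1 + 1*(1 + 3))*(-4) - 4)**2 = ((-1 + 1*4)*(-4) - 4)**2 = ((-1 + 4)*(-4) - 4)**2 = (3*(-4) - 4)**2 = (-12 - 4)**2 = (-16)**2 = 256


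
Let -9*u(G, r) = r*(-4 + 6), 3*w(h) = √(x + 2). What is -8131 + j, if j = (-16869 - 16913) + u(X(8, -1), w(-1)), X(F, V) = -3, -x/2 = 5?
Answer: -41913 - 4*I*√2/27 ≈ -41913.0 - 0.20951*I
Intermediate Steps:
x = -10 (x = -2*5 = -10)
w(h) = 2*I*√2/3 (w(h) = √(-10 + 2)/3 = √(-8)/3 = (2*I*√2)/3 = 2*I*√2/3)
u(G, r) = -2*r/9 (u(G, r) = -r*(-4 + 6)/9 = -r*2/9 = -2*r/9)
j = -33782 - 4*I*√2/27 (j = (-16869 - 16913) - 4*I*√2/27 = -33782 - 4*I*√2/27 ≈ -33782.0 - 0.20951*I)
-8131 + j = -8131 + (-33782 - 4*I*√2/27) = -41913 - 4*I*√2/27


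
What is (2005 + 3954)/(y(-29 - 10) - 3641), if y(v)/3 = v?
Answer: -5959/3758 ≈ -1.5857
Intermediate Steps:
y(v) = 3*v
(2005 + 3954)/(y(-29 - 10) - 3641) = (2005 + 3954)/(3*(-29 - 10) - 3641) = 5959/(3*(-39) - 3641) = 5959/(-117 - 3641) = 5959/(-3758) = 5959*(-1/3758) = -5959/3758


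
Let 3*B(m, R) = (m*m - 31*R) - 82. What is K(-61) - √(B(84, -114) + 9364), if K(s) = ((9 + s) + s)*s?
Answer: 6893 - 10*√1158/3 ≈ 6779.6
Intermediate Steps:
B(m, R) = -82/3 - 31*R/3 + m²/3 (B(m, R) = ((m*m - 31*R) - 82)/3 = ((m² - 31*R) - 82)/3 = (-82 + m² - 31*R)/3 = -82/3 - 31*R/3 + m²/3)
K(s) = s*(9 + 2*s) (K(s) = (9 + 2*s)*s = s*(9 + 2*s))
K(-61) - √(B(84, -114) + 9364) = -61*(9 + 2*(-61)) - √((-82/3 - 31/3*(-114) + (⅓)*84²) + 9364) = -61*(9 - 122) - √((-82/3 + 1178 + (⅓)*7056) + 9364) = -61*(-113) - √((-82/3 + 1178 + 2352) + 9364) = 6893 - √(10508/3 + 9364) = 6893 - √(38600/3) = 6893 - 10*√1158/3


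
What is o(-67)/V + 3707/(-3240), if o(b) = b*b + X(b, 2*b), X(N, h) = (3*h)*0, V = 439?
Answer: 12916987/1422360 ≈ 9.0814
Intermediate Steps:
X(N, h) = 0
o(b) = b² (o(b) = b*b + 0 = b² + 0 = b²)
o(-67)/V + 3707/(-3240) = (-67)²/439 + 3707/(-3240) = 4489*(1/439) + 3707*(-1/3240) = 4489/439 - 3707/3240 = 12916987/1422360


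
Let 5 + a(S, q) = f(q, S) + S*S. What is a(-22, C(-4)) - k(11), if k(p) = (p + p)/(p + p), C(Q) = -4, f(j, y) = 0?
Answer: 478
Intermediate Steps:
a(S, q) = -5 + S**2 (a(S, q) = -5 + (0 + S*S) = -5 + (0 + S**2) = -5 + S**2)
k(p) = 1 (k(p) = (2*p)/((2*p)) = (2*p)*(1/(2*p)) = 1)
a(-22, C(-4)) - k(11) = (-5 + (-22)**2) - 1*1 = (-5 + 484) - 1 = 479 - 1 = 478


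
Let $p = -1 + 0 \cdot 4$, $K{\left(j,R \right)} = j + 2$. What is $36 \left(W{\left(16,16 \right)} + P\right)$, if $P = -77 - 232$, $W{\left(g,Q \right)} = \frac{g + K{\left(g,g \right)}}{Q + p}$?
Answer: $- \frac{55212}{5} \approx -11042.0$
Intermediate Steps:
$K{\left(j,R \right)} = 2 + j$
$p = -1$ ($p = -1 + 0 = -1$)
$W{\left(g,Q \right)} = \frac{2 + 2 g}{-1 + Q}$ ($W{\left(g,Q \right)} = \frac{g + \left(2 + g\right)}{Q - 1} = \frac{2 + 2 g}{-1 + Q}$)
$P = -309$
$36 \left(W{\left(16,16 \right)} + P\right) = 36 \left(\frac{2 \left(1 + 16\right)}{-1 + 16} - 309\right) = 36 \left(2 \cdot \frac{1}{15} \cdot 17 - 309\right) = 36 \left(\frac{34}{15} - 309\right) = 36 \left(- \frac{4601}{15}\right) = - \frac{55212}{5}$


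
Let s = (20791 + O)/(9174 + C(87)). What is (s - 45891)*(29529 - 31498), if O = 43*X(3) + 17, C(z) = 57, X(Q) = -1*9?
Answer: 278022406200/3077 ≈ 9.0355e+7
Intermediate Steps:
X(Q) = -9
O = -370 (O = 43*(-9) + 17 = -387 + 17 = -370)
s = 6807/3077 (s = (20791 - 370)/(9174 + 57) = 20421/9231 = 20421*(1/9231) = 6807/3077 ≈ 2.2122)
(s - 45891)*(29529 - 31498) = (6807/3077 - 45891)*(29529 - 31498) = -141199800/3077*(-1969) = 278022406200/3077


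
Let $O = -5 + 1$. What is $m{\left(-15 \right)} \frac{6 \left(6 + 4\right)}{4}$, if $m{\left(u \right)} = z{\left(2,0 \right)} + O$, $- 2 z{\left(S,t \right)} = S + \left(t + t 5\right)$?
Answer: $-75$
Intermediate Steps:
$z{\left(S,t \right)} = - 3 t - \frac{S}{2}$ ($z{\left(S,t \right)} = - \frac{S + \left(t + t 5\right)}{2} = - \frac{S + \left(t + 5 t\right)}{2} = - \frac{S + 6 t}{2} = - 3 t - \frac{S}{2}$)
$O = -4$
$m{\left(u \right)} = -5$ ($m{\left(u \right)} = \left(\left(-3\right) 0 - 1\right) - 4 = \left(0 - 1\right) - 4 = -1 - 4 = -5$)
$m{\left(-15 \right)} \frac{6 \left(6 + 4\right)}{4} = - 5 \frac{6 \left(6 + 4\right)}{4} = - 5 \cdot 6 \cdot 10 \cdot \frac{1}{4} = - 5 \cdot 60 \cdot \frac{1}{4} = \left(-5\right) 15 = -75$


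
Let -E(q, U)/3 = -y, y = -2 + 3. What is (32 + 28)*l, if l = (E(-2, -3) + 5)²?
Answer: 3840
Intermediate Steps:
y = 1
E(q, U) = 3 (E(q, U) = -(-3) = -3*(-1) = 3)
l = 64 (l = (3 + 5)² = 8² = 64)
(32 + 28)*l = (32 + 28)*64 = 60*64 = 3840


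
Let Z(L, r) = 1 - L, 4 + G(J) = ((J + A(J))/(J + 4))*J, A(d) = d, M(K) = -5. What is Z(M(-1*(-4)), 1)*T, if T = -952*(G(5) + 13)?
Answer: -249424/3 ≈ -83141.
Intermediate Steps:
G(J) = -4 + 2*J**2/(4 + J) (G(J) = -4 + ((J + J)/(J + 4))*J = -4 + ((2*J)/(4 + J))*J = -4 + (2*J/(4 + J))*J = -4 + 2*J**2/(4 + J))
T = -124712/9 (T = -952*(2*(-8 + 5**2 - 2*5)/(4 + 5) + 13) = -952*(2*(-8 + 25 - 10)/9 + 13) = -952*(2*(1/9)*7 + 13) = -952*(14/9 + 13) = -952*131/9 = -124712/9 ≈ -13857.)
Z(M(-1*(-4)), 1)*T = (1 - 1*(-5))*(-124712/9) = (1 + 5)*(-124712/9) = 6*(-124712/9) = -249424/3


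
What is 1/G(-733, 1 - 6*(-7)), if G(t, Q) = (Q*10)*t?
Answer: -1/315190 ≈ -3.1727e-6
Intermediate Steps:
G(t, Q) = 10*Q*t (G(t, Q) = (10*Q)*t = 10*Q*t)
1/G(-733, 1 - 6*(-7)) = 1/(10*(1 - 6*(-7))*(-733)) = 1/(10*(1 + 42)*(-733)) = 1/(10*43*(-733)) = 1/(-315190) = -1/315190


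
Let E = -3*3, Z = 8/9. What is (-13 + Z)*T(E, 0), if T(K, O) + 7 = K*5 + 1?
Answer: 1853/3 ≈ 617.67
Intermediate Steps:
Z = 8/9 (Z = 8*(⅑) = 8/9 ≈ 0.88889)
E = -9 (E = -1*9 = -9)
T(K, O) = -6 + 5*K (T(K, O) = -7 + (K*5 + 1) = -7 + (5*K + 1) = -7 + (1 + 5*K) = -6 + 5*K)
(-13 + Z)*T(E, 0) = (-13 + 8/9)*(-6 + 5*(-9)) = -109*(-6 - 45)/9 = -109/9*(-51) = 1853/3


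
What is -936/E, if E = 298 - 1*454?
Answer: 6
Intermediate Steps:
E = -156 (E = 298 - 454 = -156)
-936/E = -936/(-156) = -936*(-1/156) = 6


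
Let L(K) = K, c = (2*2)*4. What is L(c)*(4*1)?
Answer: 64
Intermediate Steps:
c = 16 (c = 4*4 = 16)
L(c)*(4*1) = 16*(4*1) = 16*4 = 64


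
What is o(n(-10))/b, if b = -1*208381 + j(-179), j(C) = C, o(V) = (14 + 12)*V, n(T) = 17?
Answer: -221/104280 ≈ -0.0021193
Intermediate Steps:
o(V) = 26*V
b = -208560 (b = -1*208381 - 179 = -208381 - 179 = -208560)
o(n(-10))/b = (26*17)/(-208560) = 442*(-1/208560) = -221/104280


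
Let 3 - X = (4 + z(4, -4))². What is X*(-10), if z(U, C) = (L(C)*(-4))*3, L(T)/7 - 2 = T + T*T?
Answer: 13735810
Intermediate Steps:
L(T) = 14 + 7*T + 7*T² (L(T) = 14 + 7*(T + T*T) = 14 + 7*(T + T²) = 14 + (7*T + 7*T²) = 14 + 7*T + 7*T²)
z(U, C) = -168 - 84*C - 84*C² (z(U, C) = ((14 + 7*C + 7*C²)*(-4))*3 = (-56 - 28*C - 28*C²)*3 = -168 - 84*C - 84*C²)
X = -1373581 (X = 3 - (4 + (-168 - 84*(-4) - 84*(-4)²))² = 3 - (4 + (-168 + 336 - 84*16))² = 3 - (4 + (-168 + 336 - 1344))² = 3 - (4 - 1176)² = 3 - 1*(-1172)² = 3 - 1*1373584 = 3 - 1373584 = -1373581)
X*(-10) = -1373581*(-10) = 13735810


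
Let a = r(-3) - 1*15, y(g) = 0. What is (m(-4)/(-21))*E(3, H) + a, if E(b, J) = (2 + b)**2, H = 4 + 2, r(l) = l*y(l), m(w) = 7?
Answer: -70/3 ≈ -23.333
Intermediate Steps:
r(l) = 0 (r(l) = l*0 = 0)
H = 6
a = -15 (a = 0 - 1*15 = 0 - 15 = -15)
(m(-4)/(-21))*E(3, H) + a = (7/(-21))*(2 + 3)**2 - 15 = (7*(-1/21))*5**2 - 15 = -1/3*25 - 15 = -25/3 - 15 = -70/3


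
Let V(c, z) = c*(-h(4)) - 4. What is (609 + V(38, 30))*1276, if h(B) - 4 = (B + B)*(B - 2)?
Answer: -197780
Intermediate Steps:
h(B) = 4 + 2*B*(-2 + B) (h(B) = 4 + (B + B)*(B - 2) = 4 + (2*B)*(-2 + B) = 4 + 2*B*(-2 + B))
V(c, z) = -4 - 20*c (V(c, z) = c*(-(4 - 4*4 + 2*4**2)) - 4 = c*(-(4 - 16 + 2*16)) - 4 = c*(-(4 - 16 + 32)) - 4 = c*(-1*20) - 4 = c*(-20) - 4 = -20*c - 4 = -4 - 20*c)
(609 + V(38, 30))*1276 = (609 + (-4 - 20*38))*1276 = (609 + (-4 - 760))*1276 = (609 - 764)*1276 = -155*1276 = -197780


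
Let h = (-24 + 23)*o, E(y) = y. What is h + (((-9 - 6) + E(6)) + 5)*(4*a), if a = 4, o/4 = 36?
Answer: -208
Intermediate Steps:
o = 144 (o = 4*36 = 144)
h = -144 (h = (-24 + 23)*144 = -1*144 = -144)
h + (((-9 - 6) + E(6)) + 5)*(4*a) = -144 + (((-9 - 6) + 6) + 5)*(4*4) = -144 + ((-15 + 6) + 5)*16 = -144 + (-9 + 5)*16 = -144 - 4*16 = -144 - 64 = -208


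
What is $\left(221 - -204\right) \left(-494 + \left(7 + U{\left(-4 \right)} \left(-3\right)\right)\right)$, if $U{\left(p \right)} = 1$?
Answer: $-208250$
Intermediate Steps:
$\left(221 - -204\right) \left(-494 + \left(7 + U{\left(-4 \right)} \left(-3\right)\right)\right) = \left(221 - -204\right) \left(-494 + \left(7 + 1 \left(-3\right)\right)\right) = \left(221 + 204\right) \left(-494 + \left(7 - 3\right)\right) = 425 \left(-494 + 4\right) = 425 \left(-490\right) = -208250$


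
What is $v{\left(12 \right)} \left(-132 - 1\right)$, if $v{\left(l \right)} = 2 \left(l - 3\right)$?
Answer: $-2394$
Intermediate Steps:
$v{\left(l \right)} = -6 + 2 l$ ($v{\left(l \right)} = 2 \left(-3 + l\right) = -6 + 2 l$)
$v{\left(12 \right)} \left(-132 - 1\right) = \left(-6 + 2 \cdot 12\right) \left(-132 - 1\right) = \left(-6 + 24\right) \left(-133\right) = 18 \left(-133\right) = -2394$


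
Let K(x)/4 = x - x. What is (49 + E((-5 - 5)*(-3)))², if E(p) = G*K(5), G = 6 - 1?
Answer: 2401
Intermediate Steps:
K(x) = 0 (K(x) = 4*(x - x) = 4*0 = 0)
G = 5
E(p) = 0 (E(p) = 5*0 = 0)
(49 + E((-5 - 5)*(-3)))² = (49 + 0)² = 49² = 2401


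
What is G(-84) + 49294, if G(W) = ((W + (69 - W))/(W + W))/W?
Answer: 231878999/4704 ≈ 49294.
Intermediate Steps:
G(W) = 69/(2*W²) (G(W) = (69/((2*W)))/W = (69*(1/(2*W)))/W = (69/(2*W))/W = 69/(2*W²))
G(-84) + 49294 = (69/2)/(-84)² + 49294 = (69/2)*(1/7056) + 49294 = 23/4704 + 49294 = 231878999/4704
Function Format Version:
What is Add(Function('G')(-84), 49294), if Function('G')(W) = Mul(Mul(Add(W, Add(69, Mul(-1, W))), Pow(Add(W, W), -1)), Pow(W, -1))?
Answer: Rational(231878999, 4704) ≈ 49294.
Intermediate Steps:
Function('G')(W) = Mul(Rational(69, 2), Pow(W, -2)) (Function('G')(W) = Mul(Mul(69, Pow(Mul(2, W), -1)), Pow(W, -1)) = Mul(Mul(69, Mul(Rational(1, 2), Pow(W, -1))), Pow(W, -1)) = Mul(Mul(Rational(69, 2), Pow(W, -1)), Pow(W, -1)) = Mul(Rational(69, 2), Pow(W, -2)))
Add(Function('G')(-84), 49294) = Add(Mul(Rational(69, 2), Pow(-84, -2)), 49294) = Add(Mul(Rational(69, 2), Rational(1, 7056)), 49294) = Add(Rational(23, 4704), 49294) = Rational(231878999, 4704)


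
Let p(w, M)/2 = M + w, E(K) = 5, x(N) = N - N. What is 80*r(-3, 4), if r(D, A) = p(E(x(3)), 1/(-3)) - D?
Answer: 2960/3 ≈ 986.67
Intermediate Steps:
x(N) = 0
p(w, M) = 2*M + 2*w (p(w, M) = 2*(M + w) = 2*M + 2*w)
r(D, A) = 28/3 - D (r(D, A) = (2/(-3) + 2*5) - D = (2*(-⅓) + 10) - D = (-⅔ + 10) - D = 28/3 - D)
80*r(-3, 4) = 80*(28/3 - 1*(-3)) = 80*(28/3 + 3) = 80*(37/3) = 2960/3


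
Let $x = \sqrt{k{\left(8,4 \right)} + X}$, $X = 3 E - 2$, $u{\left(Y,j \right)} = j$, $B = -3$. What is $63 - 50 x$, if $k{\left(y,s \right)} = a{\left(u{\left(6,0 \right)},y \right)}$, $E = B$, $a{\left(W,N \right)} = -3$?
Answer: $63 - 50 i \sqrt{14} \approx 63.0 - 187.08 i$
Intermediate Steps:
$E = -3$
$k{\left(y,s \right)} = -3$
$X = -11$ ($X = 3 \left(-3\right) - 2 = -9 - 2 = -11$)
$x = i \sqrt{14}$ ($x = \sqrt{-3 - 11} = \sqrt{-14} = i \sqrt{14} \approx 3.7417 i$)
$63 - 50 x = 63 - 50 i \sqrt{14}$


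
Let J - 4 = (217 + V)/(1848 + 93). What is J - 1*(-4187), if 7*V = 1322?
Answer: 18981986/4529 ≈ 4191.2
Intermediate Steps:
V = 1322/7 (V = (⅐)*1322 = 1322/7 ≈ 188.86)
J = 19063/4529 (J = 4 + (217 + 1322/7)/(1848 + 93) = 4 + (2841/7)/1941 = 4 + (2841/7)*(1/1941) = 4 + 947/4529 = 19063/4529 ≈ 4.2091)
J - 1*(-4187) = 19063/4529 - 1*(-4187) = 19063/4529 + 4187 = 18981986/4529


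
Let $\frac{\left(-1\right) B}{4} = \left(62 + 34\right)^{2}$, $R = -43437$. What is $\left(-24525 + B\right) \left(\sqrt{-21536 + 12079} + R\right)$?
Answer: $2666553993 - 429723 i \sqrt{193} \approx 2.6666 \cdot 10^{9} - 5.9699 \cdot 10^{6} i$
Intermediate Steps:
$B = -36864$ ($B = - 4 \left(62 + 34\right)^{2} = - 4 \cdot 96^{2} = \left(-4\right) 9216 = -36864$)
$\left(-24525 + B\right) \left(\sqrt{-21536 + 12079} + R\right) = \left(-24525 - 36864\right) \left(\sqrt{-21536 + 12079} - 43437\right) = - 61389 \left(\sqrt{-9457} - 43437\right) = - 61389 \left(7 i \sqrt{193} - 43437\right) = - 61389 \left(-43437 + 7 i \sqrt{193}\right) = 2666553993 - 429723 i \sqrt{193}$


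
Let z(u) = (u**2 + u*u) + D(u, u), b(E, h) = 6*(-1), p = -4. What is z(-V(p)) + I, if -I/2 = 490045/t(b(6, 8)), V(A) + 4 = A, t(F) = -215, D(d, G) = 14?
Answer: 202124/43 ≈ 4700.6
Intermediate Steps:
b(E, h) = -6
V(A) = -4 + A
z(u) = 14 + 2*u**2 (z(u) = (u**2 + u*u) + 14 = (u**2 + u**2) + 14 = 2*u**2 + 14 = 14 + 2*u**2)
I = 196018/43 (I = -980090/(-215) = -980090*(-1)/215 = -2*(-98009/43) = 196018/43 ≈ 4558.6)
z(-V(p)) + I = (14 + 2*(-(-4 - 4))**2) + 196018/43 = (14 + 2*(-1*(-8))**2) + 196018/43 = (14 + 2*8**2) + 196018/43 = (14 + 2*64) + 196018/43 = (14 + 128) + 196018/43 = 142 + 196018/43 = 202124/43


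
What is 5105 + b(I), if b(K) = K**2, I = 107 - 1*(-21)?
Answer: 21489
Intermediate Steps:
I = 128 (I = 107 + 21 = 128)
5105 + b(I) = 5105 + 128**2 = 5105 + 16384 = 21489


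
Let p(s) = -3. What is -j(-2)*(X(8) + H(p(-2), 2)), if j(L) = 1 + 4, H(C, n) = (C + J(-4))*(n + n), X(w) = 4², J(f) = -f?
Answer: -100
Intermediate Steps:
X(w) = 16
H(C, n) = 2*n*(4 + C) (H(C, n) = (C - 1*(-4))*(n + n) = (C + 4)*(2*n) = (4 + C)*(2*n) = 2*n*(4 + C))
j(L) = 5
-j(-2)*(X(8) + H(p(-2), 2)) = -5*(16 + 2*2*(4 - 3)) = -5*(16 + 2*2*1) = -5*(16 + 4) = -5*20 = -1*100 = -100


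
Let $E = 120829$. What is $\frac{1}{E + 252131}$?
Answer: $\frac{1}{372960} \approx 2.6813 \cdot 10^{-6}$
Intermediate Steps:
$\frac{1}{E + 252131} = \frac{1}{120829 + 252131} = \frac{1}{372960}$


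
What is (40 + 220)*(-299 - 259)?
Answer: -145080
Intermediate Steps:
(40 + 220)*(-299 - 259) = 260*(-558) = -145080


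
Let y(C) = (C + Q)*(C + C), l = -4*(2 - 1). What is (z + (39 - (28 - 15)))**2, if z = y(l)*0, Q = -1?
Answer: 676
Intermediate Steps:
l = -4 (l = -4*1 = -4)
y(C) = 2*C*(-1 + C) (y(C) = (C - 1)*(C + C) = (-1 + C)*(2*C) = 2*C*(-1 + C))
z = 0 (z = (2*(-4)*(-1 - 4))*0 = (2*(-4)*(-5))*0 = 40*0 = 0)
(z + (39 - (28 - 15)))**2 = (0 + (39 - (28 - 15)))**2 = (0 + (39 - 1*13))**2 = (0 + (39 - 13))**2 = (0 + 26)**2 = 26**2 = 676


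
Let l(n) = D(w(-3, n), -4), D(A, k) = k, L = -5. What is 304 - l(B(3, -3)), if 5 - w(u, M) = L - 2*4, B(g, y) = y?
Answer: 308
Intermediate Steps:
w(u, M) = 18 (w(u, M) = 5 - (-5 - 2*4) = 5 - (-5 - 8) = 5 - 1*(-13) = 5 + 13 = 18)
l(n) = -4
304 - l(B(3, -3)) = 304 - 1*(-4) = 304 + 4 = 308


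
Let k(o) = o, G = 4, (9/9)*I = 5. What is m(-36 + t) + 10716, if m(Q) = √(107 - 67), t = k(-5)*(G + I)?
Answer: 10716 + 2*√10 ≈ 10722.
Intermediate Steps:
I = 5
t = -45 (t = -5*(4 + 5) = -5*9 = -45)
m(Q) = 2*√10 (m(Q) = √40 = 2*√10)
m(-36 + t) + 10716 = 2*√10 + 10716 = 10716 + 2*√10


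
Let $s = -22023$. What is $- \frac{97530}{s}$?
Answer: $\frac{32510}{7341} \approx 4.4286$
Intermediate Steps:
$- \frac{97530}{s} = - \frac{97530}{-22023} = \left(-97530\right) \left(- \frac{1}{22023}\right) = \frac{32510}{7341}$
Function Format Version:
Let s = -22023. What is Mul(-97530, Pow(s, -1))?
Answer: Rational(32510, 7341) ≈ 4.4286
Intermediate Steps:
Mul(-97530, Pow(s, -1)) = Mul(-97530, Pow(-22023, -1)) = Mul(-97530, Rational(-1, 22023)) = Rational(32510, 7341)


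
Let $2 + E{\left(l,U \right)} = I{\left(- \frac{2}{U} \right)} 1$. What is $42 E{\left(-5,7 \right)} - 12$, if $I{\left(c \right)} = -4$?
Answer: $-264$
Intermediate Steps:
$E{\left(l,U \right)} = -6$ ($E{\left(l,U \right)} = -2 - 4 = -6$)
$42 E{\left(-5,7 \right)} - 12 = 42 \left(-6\right) - 12 = -252 - 12 = -264$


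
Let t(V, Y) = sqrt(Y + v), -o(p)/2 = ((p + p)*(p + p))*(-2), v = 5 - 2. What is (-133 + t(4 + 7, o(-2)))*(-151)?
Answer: 20083 - 151*sqrt(67) ≈ 18847.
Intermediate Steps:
v = 3
o(p) = 16*p**2 (o(p) = -2*(p + p)*(p + p)*(-2) = -2*(2*p)*(2*p)*(-2) = -2*4*p**2*(-2) = -(-16)*p**2 = 16*p**2)
t(V, Y) = sqrt(3 + Y) (t(V, Y) = sqrt(Y + 3) = sqrt(3 + Y))
(-133 + t(4 + 7, o(-2)))*(-151) = (-133 + sqrt(3 + 16*(-2)**2))*(-151) = (-133 + sqrt(3 + 16*4))*(-151) = (-133 + sqrt(3 + 64))*(-151) = (-133 + sqrt(67))*(-151) = 20083 - 151*sqrt(67)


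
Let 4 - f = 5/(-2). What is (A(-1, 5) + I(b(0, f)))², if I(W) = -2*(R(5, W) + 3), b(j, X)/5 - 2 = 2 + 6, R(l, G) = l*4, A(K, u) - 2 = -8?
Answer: 2704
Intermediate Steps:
A(K, u) = -6 (A(K, u) = 2 - 8 = -6)
R(l, G) = 4*l
f = 13/2 (f = 4 - 5/(-2) = 4 - 5*(-1)/2 = 4 - 1*(-5/2) = 4 + 5/2 = 13/2 ≈ 6.5000)
b(j, X) = 50 (b(j, X) = 10 + 5*(2 + 6) = 10 + 5*8 = 10 + 40 = 50)
I(W) = -46 (I(W) = -2*(4*5 + 3) = -2*(20 + 3) = -2*23 = -46)
(A(-1, 5) + I(b(0, f)))² = (-6 - 46)² = (-52)² = 2704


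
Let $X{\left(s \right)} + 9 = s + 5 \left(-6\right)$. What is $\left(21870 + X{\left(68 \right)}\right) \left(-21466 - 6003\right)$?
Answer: $-601543631$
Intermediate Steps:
$X{\left(s \right)} = -39 + s$ ($X{\left(s \right)} = -9 + \left(s + 5 \left(-6\right)\right) = -9 + \left(s - 30\right) = -9 + \left(-30 + s\right) = -39 + s$)
$\left(21870 + X{\left(68 \right)}\right) \left(-21466 - 6003\right) = \left(21870 + \left(-39 + 68\right)\right) \left(-21466 - 6003\right) = \left(21870 + 29\right) \left(-21466 + \left(-8436 + 2433\right)\right) = 21899 \left(-21466 - 6003\right) = 21899 \left(-27469\right) = -601543631$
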